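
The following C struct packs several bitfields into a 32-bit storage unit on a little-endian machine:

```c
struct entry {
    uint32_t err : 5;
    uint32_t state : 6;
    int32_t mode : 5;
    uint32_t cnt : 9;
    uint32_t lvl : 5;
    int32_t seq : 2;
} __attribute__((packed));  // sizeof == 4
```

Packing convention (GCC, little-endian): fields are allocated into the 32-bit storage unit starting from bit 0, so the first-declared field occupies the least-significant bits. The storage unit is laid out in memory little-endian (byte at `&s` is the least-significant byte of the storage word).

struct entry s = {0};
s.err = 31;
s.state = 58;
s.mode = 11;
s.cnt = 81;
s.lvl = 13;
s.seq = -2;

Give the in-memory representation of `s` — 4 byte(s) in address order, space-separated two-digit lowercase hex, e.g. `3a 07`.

err (5b) val=31 bits=0x1f at bit 0: 0x0000001f
state (6b) val=58 bits=0x3a at bit 5: 0x0000075f
mode (5b) val=11 bits=0xb at bit 11: 0x00005f5f
cnt (9b) val=81 bits=0x51 at bit 16: 0x00515f5f
lvl (5b) val=13 bits=0xd at bit 25: 0x1a515f5f
seq (2b) val=-2 bits=0x2 at bit 30: 0x9a515f5f
word = 0x9a515f5f → little-endian bytes:
  [0]=0x5f  [1]=0x5f  [2]=0x51  [3]=0x9a

5f 5f 51 9a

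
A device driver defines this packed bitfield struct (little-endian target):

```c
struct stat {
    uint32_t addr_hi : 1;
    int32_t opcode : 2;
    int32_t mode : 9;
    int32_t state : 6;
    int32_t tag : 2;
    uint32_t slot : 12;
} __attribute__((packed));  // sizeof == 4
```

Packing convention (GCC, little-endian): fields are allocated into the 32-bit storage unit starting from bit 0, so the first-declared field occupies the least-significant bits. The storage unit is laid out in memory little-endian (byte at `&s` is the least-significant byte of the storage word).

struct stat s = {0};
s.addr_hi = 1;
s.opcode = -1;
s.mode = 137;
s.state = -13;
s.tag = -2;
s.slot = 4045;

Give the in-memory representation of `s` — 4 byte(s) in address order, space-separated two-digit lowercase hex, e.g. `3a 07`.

addr_hi (1b) val=1 bits=0x1 at bit 0: 0x00000001
opcode (2b) val=-1 bits=0x3 at bit 1: 0x00000007
mode (9b) val=137 bits=0x89 at bit 3: 0x0000044f
state (6b) val=-13 bits=0x33 at bit 12: 0x0003344f
tag (2b) val=-2 bits=0x2 at bit 18: 0x000b344f
slot (12b) val=4045 bits=0xfcd at bit 20: 0xfcdb344f
word = 0xfcdb344f → little-endian bytes:
  [0]=0x4f  [1]=0x34  [2]=0xdb  [3]=0xfc

4f 34 db fc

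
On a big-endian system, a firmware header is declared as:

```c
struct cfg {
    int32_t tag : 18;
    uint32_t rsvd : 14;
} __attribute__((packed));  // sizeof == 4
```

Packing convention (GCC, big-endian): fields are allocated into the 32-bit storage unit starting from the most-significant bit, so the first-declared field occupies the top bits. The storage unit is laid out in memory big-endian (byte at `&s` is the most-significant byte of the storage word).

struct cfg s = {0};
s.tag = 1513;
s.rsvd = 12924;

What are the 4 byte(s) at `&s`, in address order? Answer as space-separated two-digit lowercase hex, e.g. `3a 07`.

[14+:18] tag=1513 & 0x3ffff = 0x5e9; word=0x017a4000
[0+:14] rsvd=12924 & 0x3fff = 0x327c; word=0x017a727c
word = 0x017a727c → big-endian bytes:
  [0]=0x01  [1]=0x7a  [2]=0x72  [3]=0x7c

01 7a 72 7c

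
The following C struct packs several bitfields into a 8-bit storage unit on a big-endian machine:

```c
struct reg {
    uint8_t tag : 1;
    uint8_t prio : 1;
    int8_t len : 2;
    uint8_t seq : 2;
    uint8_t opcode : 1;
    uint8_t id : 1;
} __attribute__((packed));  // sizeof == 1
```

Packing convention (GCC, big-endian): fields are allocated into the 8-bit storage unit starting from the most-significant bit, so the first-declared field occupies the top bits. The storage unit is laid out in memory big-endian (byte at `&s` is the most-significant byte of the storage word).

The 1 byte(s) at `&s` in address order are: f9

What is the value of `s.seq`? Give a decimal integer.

2

[0]=0xf9 (big-endian) → word 0xf9
tag [7+:1] = (word>>7) & 0x1 = 1
prio [6+:1] = (word>>6) & 0x1 = 1
len [4+:2] = (word>>4) & 0x3 = 3
seq [2+:2] = (word>>2) & 0x3 = 2  ←
opcode [1+:1] = (word>>1) & 0x1 = 0
id [0+:1] = (word>>0) & 0x1 = 1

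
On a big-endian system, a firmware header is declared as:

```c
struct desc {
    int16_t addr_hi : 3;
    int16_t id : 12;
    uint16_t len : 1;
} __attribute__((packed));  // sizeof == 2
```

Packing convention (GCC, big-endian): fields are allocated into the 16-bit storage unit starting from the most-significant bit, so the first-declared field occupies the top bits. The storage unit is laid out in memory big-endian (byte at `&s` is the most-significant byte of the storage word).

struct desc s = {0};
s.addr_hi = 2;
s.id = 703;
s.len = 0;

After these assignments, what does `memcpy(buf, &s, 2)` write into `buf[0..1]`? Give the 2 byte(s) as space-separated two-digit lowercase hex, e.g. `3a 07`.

addr_hi:3 = 2 → 0x2 << 13 → word 0x4000
id:12 = 703 → 0x2bf << 1 → word 0x457e
len:1 = 0 → 0x0 << 0 → word 0x457e
word = 0x457e → big-endian bytes:
  [0]=0x45  [1]=0x7e

45 7e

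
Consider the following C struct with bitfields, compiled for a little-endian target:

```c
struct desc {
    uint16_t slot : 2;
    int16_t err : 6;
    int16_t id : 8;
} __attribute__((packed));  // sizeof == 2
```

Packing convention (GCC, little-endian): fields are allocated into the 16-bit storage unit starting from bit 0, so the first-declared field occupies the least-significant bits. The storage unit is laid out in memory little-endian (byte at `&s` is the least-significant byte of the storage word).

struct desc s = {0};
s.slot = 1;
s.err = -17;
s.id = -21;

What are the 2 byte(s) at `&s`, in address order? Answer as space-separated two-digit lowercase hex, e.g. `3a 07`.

slot:2 = 1 → 0x1 << 0 → word 0x0001
err:6 = -17 → 0x2f << 2 → word 0x00bd
id:8 = -21 → 0xeb << 8 → word 0xebbd
word = 0xebbd → little-endian bytes:
  [0]=0xbd  [1]=0xeb

bd eb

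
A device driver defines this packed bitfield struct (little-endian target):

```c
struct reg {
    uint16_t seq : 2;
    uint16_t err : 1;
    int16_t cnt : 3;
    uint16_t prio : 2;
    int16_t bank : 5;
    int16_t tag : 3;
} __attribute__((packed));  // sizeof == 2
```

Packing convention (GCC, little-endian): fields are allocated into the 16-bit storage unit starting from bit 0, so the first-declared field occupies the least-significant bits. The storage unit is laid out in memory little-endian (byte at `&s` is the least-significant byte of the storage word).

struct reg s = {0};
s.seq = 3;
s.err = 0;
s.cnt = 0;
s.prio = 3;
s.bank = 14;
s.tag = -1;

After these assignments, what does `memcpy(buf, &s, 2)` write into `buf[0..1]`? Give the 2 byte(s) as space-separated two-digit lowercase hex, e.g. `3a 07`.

[0+:2] seq=3 & 0x3 = 0x3; word=0x0003
[2+:1] err=0 & 0x1 = 0x0; word=0x0003
[3+:3] cnt=0 & 0x7 = 0x0; word=0x0003
[6+:2] prio=3 & 0x3 = 0x3; word=0x00c3
[8+:5] bank=14 & 0x1f = 0xe; word=0x0ec3
[13+:3] tag=-1 & 0x7 = 0x7; word=0xeec3
word = 0xeec3 → little-endian bytes:
  [0]=0xc3  [1]=0xee

c3 ee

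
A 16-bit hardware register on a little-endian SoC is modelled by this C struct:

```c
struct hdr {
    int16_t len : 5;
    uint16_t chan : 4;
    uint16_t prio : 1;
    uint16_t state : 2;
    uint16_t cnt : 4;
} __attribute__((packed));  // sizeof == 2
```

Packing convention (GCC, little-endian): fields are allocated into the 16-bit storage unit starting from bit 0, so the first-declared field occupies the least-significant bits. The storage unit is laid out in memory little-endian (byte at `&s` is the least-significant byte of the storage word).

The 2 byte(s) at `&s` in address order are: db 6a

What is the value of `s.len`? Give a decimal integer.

[0]=0xdb [1]=0x6a (little-endian) → word 0x6adb
len:5 @ bit 0 → (0x6adb>>0)&0x1f = 0x1b  ←
chan:4 @ bit 5 → (0x6adb>>5)&0xf = 0x6
prio:1 @ bit 9 → (0x6adb>>9)&0x1 = 0x1
state:2 @ bit 10 → (0x6adb>>10)&0x3 = 0x2
cnt:4 @ bit 12 → (0x6adb>>12)&0xf = 0x6
len signed 5b, MSB=1: 27 - 32 = -5

-5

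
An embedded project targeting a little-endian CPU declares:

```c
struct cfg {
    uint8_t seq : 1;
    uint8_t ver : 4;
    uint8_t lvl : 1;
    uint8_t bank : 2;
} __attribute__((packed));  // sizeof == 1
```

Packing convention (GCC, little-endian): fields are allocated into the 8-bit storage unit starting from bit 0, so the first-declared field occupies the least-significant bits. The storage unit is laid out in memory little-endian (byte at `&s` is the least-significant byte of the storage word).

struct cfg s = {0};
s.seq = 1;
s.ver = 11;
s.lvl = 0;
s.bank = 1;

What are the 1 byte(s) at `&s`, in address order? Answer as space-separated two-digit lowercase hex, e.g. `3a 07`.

57

seq (1b) val=1 bits=0x1 at bit 0: 0x01
ver (4b) val=11 bits=0xb at bit 1: 0x17
lvl (1b) val=0 bits=0x0 at bit 5: 0x17
bank (2b) val=1 bits=0x1 at bit 6: 0x57
word = 0x57 → little-endian bytes:
  [0]=0x57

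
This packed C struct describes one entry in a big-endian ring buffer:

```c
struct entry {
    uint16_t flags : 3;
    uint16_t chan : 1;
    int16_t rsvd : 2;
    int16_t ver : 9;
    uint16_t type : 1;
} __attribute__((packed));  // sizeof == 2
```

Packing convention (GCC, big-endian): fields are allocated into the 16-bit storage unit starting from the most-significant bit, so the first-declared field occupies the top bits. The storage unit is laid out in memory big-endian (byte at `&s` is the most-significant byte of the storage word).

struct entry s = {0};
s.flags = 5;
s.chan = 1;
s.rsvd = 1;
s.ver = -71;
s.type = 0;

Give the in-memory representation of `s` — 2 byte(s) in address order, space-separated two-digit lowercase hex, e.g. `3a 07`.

b7 72

flags:3 = 5 → 0x5 << 13 → word 0xa000
chan:1 = 1 → 0x1 << 12 → word 0xb000
rsvd:2 = 1 → 0x1 << 10 → word 0xb400
ver:9 = -71 → 0x1b9 << 1 → word 0xb772
type:1 = 0 → 0x0 << 0 → word 0xb772
word = 0xb772 → big-endian bytes:
  [0]=0xb7  [1]=0x72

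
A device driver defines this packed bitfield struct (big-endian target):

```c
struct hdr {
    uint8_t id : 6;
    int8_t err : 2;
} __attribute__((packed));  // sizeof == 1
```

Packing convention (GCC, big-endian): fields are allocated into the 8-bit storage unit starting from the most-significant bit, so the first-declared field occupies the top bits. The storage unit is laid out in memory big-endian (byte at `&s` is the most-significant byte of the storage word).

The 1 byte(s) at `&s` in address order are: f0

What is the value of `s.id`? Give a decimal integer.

60

[0]=0xf0 (big-endian) → word 0xf0
id:6 @ bit 2 → (0xf0>>2)&0x3f = 0x3c  ←
err:2 @ bit 0 → (0xf0>>0)&0x3 = 0x0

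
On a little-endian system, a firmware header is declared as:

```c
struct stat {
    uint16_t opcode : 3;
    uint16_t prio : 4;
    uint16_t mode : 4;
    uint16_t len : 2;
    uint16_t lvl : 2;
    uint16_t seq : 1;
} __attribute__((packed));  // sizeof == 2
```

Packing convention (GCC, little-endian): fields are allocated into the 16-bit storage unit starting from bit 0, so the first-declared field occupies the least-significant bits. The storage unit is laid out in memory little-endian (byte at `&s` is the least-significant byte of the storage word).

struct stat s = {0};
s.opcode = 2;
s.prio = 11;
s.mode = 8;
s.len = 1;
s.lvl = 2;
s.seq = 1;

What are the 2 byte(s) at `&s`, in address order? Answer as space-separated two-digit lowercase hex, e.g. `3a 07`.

5a cc

opcode (3b) val=2 bits=0x2 at bit 0: 0x0002
prio (4b) val=11 bits=0xb at bit 3: 0x005a
mode (4b) val=8 bits=0x8 at bit 7: 0x045a
len (2b) val=1 bits=0x1 at bit 11: 0x0c5a
lvl (2b) val=2 bits=0x2 at bit 13: 0x4c5a
seq (1b) val=1 bits=0x1 at bit 15: 0xcc5a
word = 0xcc5a → little-endian bytes:
  [0]=0x5a  [1]=0xcc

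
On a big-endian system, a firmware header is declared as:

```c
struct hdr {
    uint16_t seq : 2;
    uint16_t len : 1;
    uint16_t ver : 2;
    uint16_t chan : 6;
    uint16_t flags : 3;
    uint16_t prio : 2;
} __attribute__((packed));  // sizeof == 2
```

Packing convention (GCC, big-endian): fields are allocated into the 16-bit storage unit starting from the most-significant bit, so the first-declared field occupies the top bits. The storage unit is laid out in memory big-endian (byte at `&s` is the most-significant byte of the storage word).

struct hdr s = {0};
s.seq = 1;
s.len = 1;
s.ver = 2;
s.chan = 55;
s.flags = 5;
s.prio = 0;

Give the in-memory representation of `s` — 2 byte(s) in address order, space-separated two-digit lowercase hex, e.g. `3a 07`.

[14+:2] seq=1 & 0x3 = 0x1; word=0x4000
[13+:1] len=1 & 0x1 = 0x1; word=0x6000
[11+:2] ver=2 & 0x3 = 0x2; word=0x7000
[5+:6] chan=55 & 0x3f = 0x37; word=0x76e0
[2+:3] flags=5 & 0x7 = 0x5; word=0x76f4
[0+:2] prio=0 & 0x3 = 0x0; word=0x76f4
word = 0x76f4 → big-endian bytes:
  [0]=0x76  [1]=0xf4

76 f4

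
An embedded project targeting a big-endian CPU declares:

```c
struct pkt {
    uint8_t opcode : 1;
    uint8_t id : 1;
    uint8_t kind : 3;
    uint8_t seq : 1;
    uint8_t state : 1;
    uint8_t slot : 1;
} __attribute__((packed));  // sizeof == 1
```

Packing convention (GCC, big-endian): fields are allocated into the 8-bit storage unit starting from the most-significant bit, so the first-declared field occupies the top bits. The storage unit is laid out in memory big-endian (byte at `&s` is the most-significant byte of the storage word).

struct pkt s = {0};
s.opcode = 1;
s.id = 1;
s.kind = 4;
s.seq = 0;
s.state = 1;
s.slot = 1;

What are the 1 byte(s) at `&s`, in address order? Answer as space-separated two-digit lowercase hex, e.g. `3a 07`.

e3

opcode (1b) val=1 bits=0x1 at bit 7: 0x80
id (1b) val=1 bits=0x1 at bit 6: 0xc0
kind (3b) val=4 bits=0x4 at bit 3: 0xe0
seq (1b) val=0 bits=0x0 at bit 2: 0xe0
state (1b) val=1 bits=0x1 at bit 1: 0xe2
slot (1b) val=1 bits=0x1 at bit 0: 0xe3
word = 0xe3 → big-endian bytes:
  [0]=0xe3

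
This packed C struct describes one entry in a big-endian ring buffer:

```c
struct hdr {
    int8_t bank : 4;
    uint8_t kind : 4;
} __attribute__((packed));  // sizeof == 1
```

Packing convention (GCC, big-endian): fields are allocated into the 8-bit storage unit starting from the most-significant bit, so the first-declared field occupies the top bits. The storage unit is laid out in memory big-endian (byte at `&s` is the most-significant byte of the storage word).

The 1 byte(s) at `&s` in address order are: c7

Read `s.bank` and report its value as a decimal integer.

[0]=0xc7 (big-endian) → word 0xc7
bank:4 @ bit 4 → (0xc7>>4)&0xf = 0xc  ←
kind:4 @ bit 0 → (0xc7>>0)&0xf = 0x7
bank signed 4b, MSB=1: 12 - 16 = -4

-4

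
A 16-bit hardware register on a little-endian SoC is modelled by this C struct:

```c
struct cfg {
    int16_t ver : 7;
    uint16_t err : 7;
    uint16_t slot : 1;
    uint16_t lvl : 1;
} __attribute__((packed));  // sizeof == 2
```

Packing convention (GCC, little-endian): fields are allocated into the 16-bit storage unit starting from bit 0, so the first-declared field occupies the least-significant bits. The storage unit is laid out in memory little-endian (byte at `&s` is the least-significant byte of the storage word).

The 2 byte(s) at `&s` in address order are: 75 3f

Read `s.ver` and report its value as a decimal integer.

[0]=0x75 [1]=0x3f (little-endian) → word 0x3f75
ver:7 @ bit 0 → (0x3f75>>0)&0x7f = 0x75  ←
err:7 @ bit 7 → (0x3f75>>7)&0x7f = 0x7e
slot:1 @ bit 14 → (0x3f75>>14)&0x1 = 0x0
lvl:1 @ bit 15 → (0x3f75>>15)&0x1 = 0x0
ver signed 7b, MSB=1: 117 - 128 = -11

-11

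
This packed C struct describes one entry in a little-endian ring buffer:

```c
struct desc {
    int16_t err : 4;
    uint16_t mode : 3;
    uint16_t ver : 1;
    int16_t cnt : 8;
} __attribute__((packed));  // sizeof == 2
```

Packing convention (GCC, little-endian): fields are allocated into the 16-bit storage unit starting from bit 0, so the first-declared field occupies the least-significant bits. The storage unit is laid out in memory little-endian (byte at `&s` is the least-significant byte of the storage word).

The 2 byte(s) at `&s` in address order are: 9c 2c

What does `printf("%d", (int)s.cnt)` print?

44

[0]=0x9c [1]=0x2c (little-endian) → word 0x2c9c
err [0+:4] = (word>>0) & 0xf = 12
mode [4+:3] = (word>>4) & 0x7 = 1
ver [7+:1] = (word>>7) & 0x1 = 1
cnt [8+:8] = (word>>8) & 0xff = 44  ←
cnt signed 8b, MSB=0: value = 44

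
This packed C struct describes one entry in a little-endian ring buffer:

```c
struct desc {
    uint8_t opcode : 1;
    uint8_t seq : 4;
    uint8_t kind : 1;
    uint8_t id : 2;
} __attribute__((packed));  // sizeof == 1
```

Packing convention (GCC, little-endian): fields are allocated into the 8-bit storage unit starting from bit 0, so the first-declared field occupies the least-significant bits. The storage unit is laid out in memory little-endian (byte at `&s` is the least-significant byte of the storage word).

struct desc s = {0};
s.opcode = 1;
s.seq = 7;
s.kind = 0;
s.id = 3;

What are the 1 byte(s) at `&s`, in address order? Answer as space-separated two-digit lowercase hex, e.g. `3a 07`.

cf

opcode:1 = 1 → 0x1 << 0 → word 0x01
seq:4 = 7 → 0x7 << 1 → word 0x0f
kind:1 = 0 → 0x0 << 5 → word 0x0f
id:2 = 3 → 0x3 << 6 → word 0xcf
word = 0xcf → little-endian bytes:
  [0]=0xcf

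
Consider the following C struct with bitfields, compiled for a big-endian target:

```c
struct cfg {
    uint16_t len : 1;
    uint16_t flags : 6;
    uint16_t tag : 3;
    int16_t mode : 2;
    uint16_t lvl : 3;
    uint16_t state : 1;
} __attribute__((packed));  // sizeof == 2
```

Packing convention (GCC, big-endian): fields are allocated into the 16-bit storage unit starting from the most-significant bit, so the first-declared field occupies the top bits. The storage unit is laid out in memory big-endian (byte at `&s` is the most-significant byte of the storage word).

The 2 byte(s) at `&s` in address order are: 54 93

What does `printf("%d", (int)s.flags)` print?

42

[0]=0x54 [1]=0x93 (big-endian) → word 0x5493
len [15+:1] = (word>>15) & 0x1 = 0
flags [9+:6] = (word>>9) & 0x3f = 42  ←
tag [6+:3] = (word>>6) & 0x7 = 2
mode [4+:2] = (word>>4) & 0x3 = 1
lvl [1+:3] = (word>>1) & 0x7 = 1
state [0+:1] = (word>>0) & 0x1 = 1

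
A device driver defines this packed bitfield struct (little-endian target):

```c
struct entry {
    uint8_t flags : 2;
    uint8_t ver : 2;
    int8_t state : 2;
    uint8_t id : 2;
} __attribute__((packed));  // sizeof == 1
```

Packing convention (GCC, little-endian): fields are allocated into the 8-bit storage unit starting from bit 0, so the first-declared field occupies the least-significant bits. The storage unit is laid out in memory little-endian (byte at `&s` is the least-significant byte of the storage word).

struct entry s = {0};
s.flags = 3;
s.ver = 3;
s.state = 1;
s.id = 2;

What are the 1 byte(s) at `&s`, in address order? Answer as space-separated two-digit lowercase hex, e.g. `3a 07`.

9f

[0+:2] flags=3 & 0x3 = 0x3; word=0x03
[2+:2] ver=3 & 0x3 = 0x3; word=0x0f
[4+:2] state=1 & 0x3 = 0x1; word=0x1f
[6+:2] id=2 & 0x3 = 0x2; word=0x9f
word = 0x9f → little-endian bytes:
  [0]=0x9f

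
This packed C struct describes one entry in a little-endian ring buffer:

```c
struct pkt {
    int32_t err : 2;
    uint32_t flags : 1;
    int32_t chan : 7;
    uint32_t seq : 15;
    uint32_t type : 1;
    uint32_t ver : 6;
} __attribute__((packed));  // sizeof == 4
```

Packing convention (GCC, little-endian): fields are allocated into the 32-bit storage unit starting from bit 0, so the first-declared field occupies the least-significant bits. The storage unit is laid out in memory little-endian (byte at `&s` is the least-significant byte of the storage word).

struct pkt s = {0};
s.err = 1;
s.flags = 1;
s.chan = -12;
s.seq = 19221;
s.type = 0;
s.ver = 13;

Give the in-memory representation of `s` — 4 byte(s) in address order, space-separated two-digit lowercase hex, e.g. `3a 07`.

err:2 = 1 → 0x1 << 0 → word 0x00000001
flags:1 = 1 → 0x1 << 2 → word 0x00000005
chan:7 = -12 → 0x74 << 3 → word 0x000003a5
seq:15 = 19221 → 0x4b15 << 10 → word 0x012c57a5
type:1 = 0 → 0x0 << 25 → word 0x012c57a5
ver:6 = 13 → 0xd << 26 → word 0x352c57a5
word = 0x352c57a5 → little-endian bytes:
  [0]=0xa5  [1]=0x57  [2]=0x2c  [3]=0x35

a5 57 2c 35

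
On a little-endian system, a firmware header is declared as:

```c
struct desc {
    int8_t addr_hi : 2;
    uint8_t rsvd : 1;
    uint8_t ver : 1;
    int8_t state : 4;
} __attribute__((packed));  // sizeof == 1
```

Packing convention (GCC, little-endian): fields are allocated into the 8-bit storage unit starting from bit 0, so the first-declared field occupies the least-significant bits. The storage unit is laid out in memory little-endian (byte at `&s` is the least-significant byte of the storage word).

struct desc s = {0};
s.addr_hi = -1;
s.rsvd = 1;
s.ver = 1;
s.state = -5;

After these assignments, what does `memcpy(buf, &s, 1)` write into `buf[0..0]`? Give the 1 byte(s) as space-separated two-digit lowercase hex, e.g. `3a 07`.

addr_hi:2 = -1 → 0x3 << 0 → word 0x03
rsvd:1 = 1 → 0x1 << 2 → word 0x07
ver:1 = 1 → 0x1 << 3 → word 0x0f
state:4 = -5 → 0xb << 4 → word 0xbf
word = 0xbf → little-endian bytes:
  [0]=0xbf

bf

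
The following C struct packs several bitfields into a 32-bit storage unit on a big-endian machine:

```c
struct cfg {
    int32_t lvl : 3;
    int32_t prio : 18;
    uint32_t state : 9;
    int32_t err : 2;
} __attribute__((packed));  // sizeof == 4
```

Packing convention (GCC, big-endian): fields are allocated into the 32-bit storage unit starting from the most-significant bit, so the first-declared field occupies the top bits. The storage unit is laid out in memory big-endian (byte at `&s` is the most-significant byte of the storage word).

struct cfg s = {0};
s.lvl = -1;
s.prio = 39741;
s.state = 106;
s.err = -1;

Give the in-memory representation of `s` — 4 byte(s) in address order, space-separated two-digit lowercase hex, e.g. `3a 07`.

[29+:3] lvl=-1 & 0x7 = 0x7; word=0xe0000000
[11+:18] prio=39741 & 0x3ffff = 0x9b3d; word=0xe4d9e800
[2+:9] state=106 & 0x1ff = 0x6a; word=0xe4d9e9a8
[0+:2] err=-1 & 0x3 = 0x3; word=0xe4d9e9ab
word = 0xe4d9e9ab → big-endian bytes:
  [0]=0xe4  [1]=0xd9  [2]=0xe9  [3]=0xab

e4 d9 e9 ab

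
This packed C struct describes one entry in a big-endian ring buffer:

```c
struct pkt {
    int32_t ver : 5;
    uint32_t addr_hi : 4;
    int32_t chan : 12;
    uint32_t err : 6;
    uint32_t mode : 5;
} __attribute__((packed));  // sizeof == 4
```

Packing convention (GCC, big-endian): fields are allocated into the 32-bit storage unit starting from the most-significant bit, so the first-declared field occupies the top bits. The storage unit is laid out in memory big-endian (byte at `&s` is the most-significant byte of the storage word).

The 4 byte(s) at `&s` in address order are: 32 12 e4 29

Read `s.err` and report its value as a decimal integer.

[0]=0x32 [1]=0x12 [2]=0xe4 [3]=0x29 (big-endian) → word 0x3212e429
ver [27+:5] = (word>>27) & 0x1f = 6
addr_hi [23+:4] = (word>>23) & 0xf = 4
chan [11+:12] = (word>>11) & 0xfff = 604
err [5+:6] = (word>>5) & 0x3f = 33  ←
mode [0+:5] = (word>>0) & 0x1f = 9

33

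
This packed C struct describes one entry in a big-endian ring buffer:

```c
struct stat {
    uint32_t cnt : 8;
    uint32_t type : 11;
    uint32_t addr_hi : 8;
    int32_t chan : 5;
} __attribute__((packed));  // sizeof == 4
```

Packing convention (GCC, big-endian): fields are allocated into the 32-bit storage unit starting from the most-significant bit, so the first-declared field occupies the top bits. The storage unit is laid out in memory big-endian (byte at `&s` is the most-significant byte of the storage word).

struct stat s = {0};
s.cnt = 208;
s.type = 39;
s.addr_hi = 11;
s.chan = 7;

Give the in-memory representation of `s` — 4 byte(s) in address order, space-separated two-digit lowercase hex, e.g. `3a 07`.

[24+:8] cnt=208 & 0xff = 0xd0; word=0xd0000000
[13+:11] type=39 & 0x7ff = 0x27; word=0xd004e000
[5+:8] addr_hi=11 & 0xff = 0xb; word=0xd004e160
[0+:5] chan=7 & 0x1f = 0x7; word=0xd004e167
word = 0xd004e167 → big-endian bytes:
  [0]=0xd0  [1]=0x04  [2]=0xe1  [3]=0x67

d0 04 e1 67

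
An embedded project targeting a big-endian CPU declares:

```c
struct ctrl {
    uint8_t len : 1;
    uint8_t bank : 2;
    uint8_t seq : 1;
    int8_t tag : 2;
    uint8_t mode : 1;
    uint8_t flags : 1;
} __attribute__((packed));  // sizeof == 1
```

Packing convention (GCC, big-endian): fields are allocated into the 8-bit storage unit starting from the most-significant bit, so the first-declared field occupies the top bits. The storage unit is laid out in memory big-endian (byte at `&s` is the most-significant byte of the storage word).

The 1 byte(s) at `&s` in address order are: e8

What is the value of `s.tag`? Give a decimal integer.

[0]=0xe8 (big-endian) → word 0xe8
len [7+:1] = (word>>7) & 0x1 = 1
bank [5+:2] = (word>>5) & 0x3 = 3
seq [4+:1] = (word>>4) & 0x1 = 0
tag [2+:2] = (word>>2) & 0x3 = 2  ←
mode [1+:1] = (word>>1) & 0x1 = 0
flags [0+:1] = (word>>0) & 0x1 = 0
tag signed 2b, MSB=1: 2 - 4 = -2

-2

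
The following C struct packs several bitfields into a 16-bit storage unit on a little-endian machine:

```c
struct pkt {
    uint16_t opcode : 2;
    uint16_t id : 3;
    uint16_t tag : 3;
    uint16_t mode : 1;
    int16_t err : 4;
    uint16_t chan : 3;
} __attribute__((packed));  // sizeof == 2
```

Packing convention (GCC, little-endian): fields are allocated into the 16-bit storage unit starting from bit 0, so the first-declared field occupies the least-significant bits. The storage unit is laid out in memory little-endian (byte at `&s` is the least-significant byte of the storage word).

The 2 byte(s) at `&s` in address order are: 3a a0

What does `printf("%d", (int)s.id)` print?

6

[0]=0x3a [1]=0xa0 (little-endian) → word 0xa03a
opcode [0+:2] = (word>>0) & 0x3 = 2
id [2+:3] = (word>>2) & 0x7 = 6  ←
tag [5+:3] = (word>>5) & 0x7 = 1
mode [8+:1] = (word>>8) & 0x1 = 0
err [9+:4] = (word>>9) & 0xf = 0
chan [13+:3] = (word>>13) & 0x7 = 5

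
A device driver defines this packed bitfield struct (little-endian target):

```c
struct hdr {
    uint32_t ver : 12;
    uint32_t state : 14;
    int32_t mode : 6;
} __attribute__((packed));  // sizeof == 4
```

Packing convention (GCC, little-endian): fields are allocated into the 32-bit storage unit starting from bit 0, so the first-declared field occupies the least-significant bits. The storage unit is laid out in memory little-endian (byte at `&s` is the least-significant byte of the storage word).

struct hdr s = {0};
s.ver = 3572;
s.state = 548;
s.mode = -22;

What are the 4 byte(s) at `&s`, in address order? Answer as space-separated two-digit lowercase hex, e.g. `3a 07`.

ver:12 = 3572 → 0xdf4 << 0 → word 0x00000df4
state:14 = 548 → 0x224 << 12 → word 0x00224df4
mode:6 = -22 → 0x2a << 26 → word 0xa8224df4
word = 0xa8224df4 → little-endian bytes:
  [0]=0xf4  [1]=0x4d  [2]=0x22  [3]=0xa8

f4 4d 22 a8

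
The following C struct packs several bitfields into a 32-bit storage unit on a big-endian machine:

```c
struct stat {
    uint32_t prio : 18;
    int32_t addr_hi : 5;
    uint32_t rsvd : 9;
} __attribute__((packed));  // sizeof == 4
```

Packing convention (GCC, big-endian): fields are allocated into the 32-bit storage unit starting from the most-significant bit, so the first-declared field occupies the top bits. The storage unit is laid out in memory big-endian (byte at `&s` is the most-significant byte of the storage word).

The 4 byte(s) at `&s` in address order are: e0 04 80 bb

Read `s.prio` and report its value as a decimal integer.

229394

[0]=0xe0 [1]=0x04 [2]=0x80 [3]=0xbb (big-endian) → word 0xe00480bb
prio:18 @ bit 14 → (0xe00480bb>>14)&0x3ffff = 0x38012  ←
addr_hi:5 @ bit 9 → (0xe00480bb>>9)&0x1f = 0x0
rsvd:9 @ bit 0 → (0xe00480bb>>0)&0x1ff = 0xbb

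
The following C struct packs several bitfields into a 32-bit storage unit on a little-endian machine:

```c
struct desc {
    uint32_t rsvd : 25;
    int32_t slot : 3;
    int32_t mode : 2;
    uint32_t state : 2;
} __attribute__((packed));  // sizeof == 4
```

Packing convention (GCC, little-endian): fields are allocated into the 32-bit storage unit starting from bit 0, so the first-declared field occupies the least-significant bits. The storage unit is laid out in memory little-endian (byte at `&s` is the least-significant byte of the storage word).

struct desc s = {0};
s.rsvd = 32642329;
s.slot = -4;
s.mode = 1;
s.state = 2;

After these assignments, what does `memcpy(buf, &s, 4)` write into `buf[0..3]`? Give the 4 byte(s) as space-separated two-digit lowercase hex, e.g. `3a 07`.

rsvd (25b) val=32642329 bits=0x1f21519 at bit 0: 0x01f21519
slot (3b) val=-4 bits=0x4 at bit 25: 0x09f21519
mode (2b) val=1 bits=0x1 at bit 28: 0x19f21519
state (2b) val=2 bits=0x2 at bit 30: 0x99f21519
word = 0x99f21519 → little-endian bytes:
  [0]=0x19  [1]=0x15  [2]=0xf2  [3]=0x99

19 15 f2 99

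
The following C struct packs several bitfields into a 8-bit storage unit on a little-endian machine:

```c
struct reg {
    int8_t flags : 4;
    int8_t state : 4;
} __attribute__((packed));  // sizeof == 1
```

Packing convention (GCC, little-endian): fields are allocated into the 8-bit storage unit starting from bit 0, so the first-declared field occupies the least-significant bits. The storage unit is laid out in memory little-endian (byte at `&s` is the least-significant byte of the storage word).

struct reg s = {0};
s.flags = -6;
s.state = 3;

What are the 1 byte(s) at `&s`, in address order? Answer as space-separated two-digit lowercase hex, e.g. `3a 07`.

3a

[0+:4] flags=-6 & 0xf = 0xa; word=0x0a
[4+:4] state=3 & 0xf = 0x3; word=0x3a
word = 0x3a → little-endian bytes:
  [0]=0x3a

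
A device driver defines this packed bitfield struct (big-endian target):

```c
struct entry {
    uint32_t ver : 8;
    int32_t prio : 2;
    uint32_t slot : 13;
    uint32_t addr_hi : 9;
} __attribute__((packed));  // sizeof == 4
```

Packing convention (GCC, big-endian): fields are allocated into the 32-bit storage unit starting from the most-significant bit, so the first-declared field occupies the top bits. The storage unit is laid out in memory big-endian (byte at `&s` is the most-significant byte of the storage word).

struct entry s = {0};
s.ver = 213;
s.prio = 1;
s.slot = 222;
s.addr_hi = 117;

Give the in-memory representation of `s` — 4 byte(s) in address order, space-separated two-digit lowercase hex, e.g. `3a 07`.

d5 41 bc 75

ver (8b) val=213 bits=0xd5 at bit 24: 0xd5000000
prio (2b) val=1 bits=0x1 at bit 22: 0xd5400000
slot (13b) val=222 bits=0xde at bit 9: 0xd541bc00
addr_hi (9b) val=117 bits=0x75 at bit 0: 0xd541bc75
word = 0xd541bc75 → big-endian bytes:
  [0]=0xd5  [1]=0x41  [2]=0xbc  [3]=0x75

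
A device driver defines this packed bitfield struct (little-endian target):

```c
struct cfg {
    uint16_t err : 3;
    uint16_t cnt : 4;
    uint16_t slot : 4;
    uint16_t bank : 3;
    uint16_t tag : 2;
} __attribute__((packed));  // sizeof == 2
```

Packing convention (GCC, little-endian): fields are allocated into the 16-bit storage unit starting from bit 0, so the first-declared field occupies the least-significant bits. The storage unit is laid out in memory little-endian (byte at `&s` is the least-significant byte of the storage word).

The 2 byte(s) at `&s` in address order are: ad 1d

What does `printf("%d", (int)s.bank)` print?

3

[0]=0xad [1]=0x1d (little-endian) → word 0x1dad
err [0+:3] = (word>>0) & 0x7 = 5
cnt [3+:4] = (word>>3) & 0xf = 5
slot [7+:4] = (word>>7) & 0xf = 11
bank [11+:3] = (word>>11) & 0x7 = 3  ←
tag [14+:2] = (word>>14) & 0x3 = 0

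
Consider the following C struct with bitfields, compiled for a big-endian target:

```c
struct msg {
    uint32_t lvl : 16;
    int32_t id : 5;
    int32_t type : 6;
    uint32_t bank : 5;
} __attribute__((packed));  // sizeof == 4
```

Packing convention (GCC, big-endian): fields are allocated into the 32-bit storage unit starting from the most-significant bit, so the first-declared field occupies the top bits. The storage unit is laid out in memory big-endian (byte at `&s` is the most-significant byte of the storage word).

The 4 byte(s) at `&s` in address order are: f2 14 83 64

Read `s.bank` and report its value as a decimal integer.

[0]=0xf2 [1]=0x14 [2]=0x83 [3]=0x64 (big-endian) → word 0xf2148364
lvl [16+:16] = (word>>16) & 0xffff = 61972
id [11+:5] = (word>>11) & 0x1f = 16
type [5+:6] = (word>>5) & 0x3f = 27
bank [0+:5] = (word>>0) & 0x1f = 4  ←

4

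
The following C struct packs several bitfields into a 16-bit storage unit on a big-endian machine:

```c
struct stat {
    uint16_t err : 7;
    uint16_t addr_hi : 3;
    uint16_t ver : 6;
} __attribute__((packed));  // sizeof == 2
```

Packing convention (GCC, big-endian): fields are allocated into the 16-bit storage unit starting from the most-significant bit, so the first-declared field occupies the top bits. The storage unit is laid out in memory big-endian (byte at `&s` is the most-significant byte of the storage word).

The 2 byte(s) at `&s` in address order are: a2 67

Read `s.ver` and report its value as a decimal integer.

39

[0]=0xa2 [1]=0x67 (big-endian) → word 0xa267
err:7 @ bit 9 → (0xa267>>9)&0x7f = 0x51
addr_hi:3 @ bit 6 → (0xa267>>6)&0x7 = 0x1
ver:6 @ bit 0 → (0xa267>>0)&0x3f = 0x27  ←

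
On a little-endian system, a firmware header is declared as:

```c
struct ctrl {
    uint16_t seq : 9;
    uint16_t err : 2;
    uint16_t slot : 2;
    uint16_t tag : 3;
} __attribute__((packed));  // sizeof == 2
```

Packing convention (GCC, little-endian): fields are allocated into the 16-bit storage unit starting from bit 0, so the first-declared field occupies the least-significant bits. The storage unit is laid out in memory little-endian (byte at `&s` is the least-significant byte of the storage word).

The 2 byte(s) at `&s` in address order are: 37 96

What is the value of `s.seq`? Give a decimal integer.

[0]=0x37 [1]=0x96 (little-endian) → word 0x9637
seq:9 @ bit 0 → (0x9637>>0)&0x1ff = 0x37  ←
err:2 @ bit 9 → (0x9637>>9)&0x3 = 0x3
slot:2 @ bit 11 → (0x9637>>11)&0x3 = 0x2
tag:3 @ bit 13 → (0x9637>>13)&0x7 = 0x4

55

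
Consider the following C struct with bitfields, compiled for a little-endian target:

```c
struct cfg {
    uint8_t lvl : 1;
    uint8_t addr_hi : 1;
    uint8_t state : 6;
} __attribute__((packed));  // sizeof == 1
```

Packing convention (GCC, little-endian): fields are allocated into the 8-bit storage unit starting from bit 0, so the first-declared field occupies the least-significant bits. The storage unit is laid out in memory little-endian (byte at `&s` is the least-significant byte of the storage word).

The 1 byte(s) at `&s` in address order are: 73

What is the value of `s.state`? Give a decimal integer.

28

[0]=0x73 (little-endian) → word 0x73
lvl:1 @ bit 0 → (0x73>>0)&0x1 = 0x1
addr_hi:1 @ bit 1 → (0x73>>1)&0x1 = 0x1
state:6 @ bit 2 → (0x73>>2)&0x3f = 0x1c  ←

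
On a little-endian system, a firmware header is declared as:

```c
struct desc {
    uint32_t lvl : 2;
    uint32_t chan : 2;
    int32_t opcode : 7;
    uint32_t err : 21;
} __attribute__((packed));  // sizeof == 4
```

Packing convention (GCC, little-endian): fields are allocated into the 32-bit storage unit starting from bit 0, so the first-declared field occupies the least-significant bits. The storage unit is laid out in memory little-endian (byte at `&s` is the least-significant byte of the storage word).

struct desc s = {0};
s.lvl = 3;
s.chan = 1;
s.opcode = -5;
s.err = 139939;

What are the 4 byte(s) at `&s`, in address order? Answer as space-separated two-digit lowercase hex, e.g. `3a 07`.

[0+:2] lvl=3 & 0x3 = 0x3; word=0x00000003
[2+:2] chan=1 & 0x3 = 0x1; word=0x00000007
[4+:7] opcode=-5 & 0x7f = 0x7b; word=0x000007b7
[11+:21] err=139939 & 0x1fffff = 0x222a3; word=0x11151fb7
word = 0x11151fb7 → little-endian bytes:
  [0]=0xb7  [1]=0x1f  [2]=0x15  [3]=0x11

b7 1f 15 11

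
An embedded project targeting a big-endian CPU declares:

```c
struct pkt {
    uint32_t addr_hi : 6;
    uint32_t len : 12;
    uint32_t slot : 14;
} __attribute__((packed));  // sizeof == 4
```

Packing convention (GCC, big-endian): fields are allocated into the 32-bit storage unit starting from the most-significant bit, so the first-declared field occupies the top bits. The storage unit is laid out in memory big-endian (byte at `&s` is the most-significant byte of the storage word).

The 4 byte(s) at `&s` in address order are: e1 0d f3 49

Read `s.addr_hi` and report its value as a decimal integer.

[0]=0xe1 [1]=0x0d [2]=0xf3 [3]=0x49 (big-endian) → word 0xe10df349
addr_hi [26+:6] = (word>>26) & 0x3f = 56  ←
len [14+:12] = (word>>14) & 0xfff = 1079
slot [0+:14] = (word>>0) & 0x3fff = 13129

56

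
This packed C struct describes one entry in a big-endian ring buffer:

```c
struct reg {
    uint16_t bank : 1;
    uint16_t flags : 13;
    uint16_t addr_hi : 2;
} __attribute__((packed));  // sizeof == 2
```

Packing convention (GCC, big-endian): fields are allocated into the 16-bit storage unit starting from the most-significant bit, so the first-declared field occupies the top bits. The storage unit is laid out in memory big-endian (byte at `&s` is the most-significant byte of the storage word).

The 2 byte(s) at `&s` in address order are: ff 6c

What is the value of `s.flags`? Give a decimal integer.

[0]=0xff [1]=0x6c (big-endian) → word 0xff6c
bank [15+:1] = (word>>15) & 0x1 = 1
flags [2+:13] = (word>>2) & 0x1fff = 8155  ←
addr_hi [0+:2] = (word>>0) & 0x3 = 0

8155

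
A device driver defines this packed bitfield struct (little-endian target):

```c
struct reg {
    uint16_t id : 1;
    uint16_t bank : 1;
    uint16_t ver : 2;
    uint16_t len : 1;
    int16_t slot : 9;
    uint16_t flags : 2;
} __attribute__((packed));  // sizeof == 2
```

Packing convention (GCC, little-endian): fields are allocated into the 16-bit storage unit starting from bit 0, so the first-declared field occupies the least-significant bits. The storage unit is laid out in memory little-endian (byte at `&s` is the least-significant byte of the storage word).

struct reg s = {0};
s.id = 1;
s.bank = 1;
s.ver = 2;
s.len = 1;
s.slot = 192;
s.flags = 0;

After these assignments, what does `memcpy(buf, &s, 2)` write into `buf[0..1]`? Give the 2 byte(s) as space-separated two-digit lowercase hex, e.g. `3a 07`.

1b 18

id (1b) val=1 bits=0x1 at bit 0: 0x0001
bank (1b) val=1 bits=0x1 at bit 1: 0x0003
ver (2b) val=2 bits=0x2 at bit 2: 0x000b
len (1b) val=1 bits=0x1 at bit 4: 0x001b
slot (9b) val=192 bits=0xc0 at bit 5: 0x181b
flags (2b) val=0 bits=0x0 at bit 14: 0x181b
word = 0x181b → little-endian bytes:
  [0]=0x1b  [1]=0x18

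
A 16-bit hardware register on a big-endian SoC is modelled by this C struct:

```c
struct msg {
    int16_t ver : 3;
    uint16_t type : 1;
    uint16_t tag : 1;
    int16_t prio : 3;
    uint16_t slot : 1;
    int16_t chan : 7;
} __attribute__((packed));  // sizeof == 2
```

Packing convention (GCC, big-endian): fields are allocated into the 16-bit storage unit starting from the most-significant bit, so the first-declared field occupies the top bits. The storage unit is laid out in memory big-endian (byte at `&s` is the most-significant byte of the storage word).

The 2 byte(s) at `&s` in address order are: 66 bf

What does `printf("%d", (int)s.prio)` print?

[0]=0x66 [1]=0xbf (big-endian) → word 0x66bf
ver:3 @ bit 13 → (0x66bf>>13)&0x7 = 0x3
type:1 @ bit 12 → (0x66bf>>12)&0x1 = 0x0
tag:1 @ bit 11 → (0x66bf>>11)&0x1 = 0x0
prio:3 @ bit 8 → (0x66bf>>8)&0x7 = 0x6  ←
slot:1 @ bit 7 → (0x66bf>>7)&0x1 = 0x1
chan:7 @ bit 0 → (0x66bf>>0)&0x7f = 0x3f
prio signed 3b, MSB=1: 6 - 8 = -2

-2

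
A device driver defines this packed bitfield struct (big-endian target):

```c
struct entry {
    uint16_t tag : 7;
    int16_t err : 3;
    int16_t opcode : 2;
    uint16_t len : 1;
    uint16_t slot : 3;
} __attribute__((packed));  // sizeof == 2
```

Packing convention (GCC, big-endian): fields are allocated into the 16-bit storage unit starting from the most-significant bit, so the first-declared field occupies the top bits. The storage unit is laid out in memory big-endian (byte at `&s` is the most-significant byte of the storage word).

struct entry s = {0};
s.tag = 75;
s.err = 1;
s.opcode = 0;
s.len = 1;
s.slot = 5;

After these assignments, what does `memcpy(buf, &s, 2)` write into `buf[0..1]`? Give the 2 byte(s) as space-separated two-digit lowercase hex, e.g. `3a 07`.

96 4d

tag:7 = 75 → 0x4b << 9 → word 0x9600
err:3 = 1 → 0x1 << 6 → word 0x9640
opcode:2 = 0 → 0x0 << 4 → word 0x9640
len:1 = 1 → 0x1 << 3 → word 0x9648
slot:3 = 5 → 0x5 << 0 → word 0x964d
word = 0x964d → big-endian bytes:
  [0]=0x96  [1]=0x4d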